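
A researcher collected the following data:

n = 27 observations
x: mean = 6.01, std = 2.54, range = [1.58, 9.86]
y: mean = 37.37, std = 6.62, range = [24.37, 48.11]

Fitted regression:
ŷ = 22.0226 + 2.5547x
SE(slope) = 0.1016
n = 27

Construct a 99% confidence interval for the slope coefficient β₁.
The 99% CI for β₁ is (2.2715, 2.8379)

Confidence interval for the slope:

The 99% CI for β₁ is: β̂₁ ± t*(α/2, n-2) × SE(β̂₁)

Step 1: Find critical t-value
- Confidence level = 0.99
- Degrees of freedom = n - 2 = 27 - 2 = 25
- t*(α/2, 25) = 2.7874

Step 2: Calculate margin of error
Margin = 2.7874 × 0.1016 = 0.2832

Step 3: Construct interval
CI = 2.5547 ± 0.2832
CI = (2.2715, 2.8379)

Interpretation: each one-unit increase in x is associated with a change in mean y of between 2.2715 and 2.8379, with 99% confidence.
Since 0 is outside the interval, a two-sided test at α = 0.01 would reject H₀: β₁ = 0.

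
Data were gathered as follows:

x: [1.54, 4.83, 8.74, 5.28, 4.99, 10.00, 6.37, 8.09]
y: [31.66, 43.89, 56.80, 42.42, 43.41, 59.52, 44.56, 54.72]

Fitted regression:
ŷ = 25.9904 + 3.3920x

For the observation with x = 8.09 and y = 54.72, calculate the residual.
Residual = 1.2883

The residual is the difference between the actual value and the predicted value:

Residual = y - ŷ

Step 1: Calculate predicted value
ŷ = 25.9904 + 3.3920 × 8.09
ŷ = 53.4317

Step 2: Calculate residual
Residual = 54.72 - 53.4317
Residual = 1.2883

The residual is positive, so the observed y = 54.72 sits above the regression line (the line underestimates it by 1.2883).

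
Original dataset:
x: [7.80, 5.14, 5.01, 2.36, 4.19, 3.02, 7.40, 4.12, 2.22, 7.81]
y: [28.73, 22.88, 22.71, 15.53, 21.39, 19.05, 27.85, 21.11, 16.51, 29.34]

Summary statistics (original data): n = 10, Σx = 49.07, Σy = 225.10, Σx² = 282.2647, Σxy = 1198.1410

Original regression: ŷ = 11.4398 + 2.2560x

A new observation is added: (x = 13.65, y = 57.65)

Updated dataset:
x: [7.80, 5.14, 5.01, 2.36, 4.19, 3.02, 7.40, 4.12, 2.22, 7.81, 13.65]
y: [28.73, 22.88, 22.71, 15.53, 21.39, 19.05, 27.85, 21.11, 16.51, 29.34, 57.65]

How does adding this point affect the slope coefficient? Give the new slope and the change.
The slope changes from 2.2560 to 3.3602 (change of +1.1042, or +48.9%).

x = 13.65 lies well outside the original x-range [2.22, 7.81] (x̄ ≈ 4.91), so this observation has high leverage and can move the slope substantially.

Step 1: Update the sums with the new point (n goes from 10 to 11)
Σx  = 49.07 + 13.65 = 62.72
Σy  = 225.10 + 57.65 = 282.75
Σx² = 282.2647 + 13.65² = 282.2647 + 186.3225 = 468.5872
Σxy = 1198.1410 + 13.65×57.65 = 1198.1410 + 786.9225 = 1985.0635

Step 2: Recompute the slope with b₁ = (nΣxy − ΣxΣy) / (nΣx² − (Σx)²)
Numerator   = 11×1985.0635 − 62.72×282.75 = 21835.6985 − 17734.0800 = 4101.6185
Denominator = 11×468.5872 − 62.72² = 5154.4592 − 3933.7984 = 1220.6608
b₁(new) = 4101.6185 / 1220.6608 = 3.3602

(Same formula on the original sums: (10×1198.1410 − 49.07×225.10) / (10×282.2647 − 49.07²) = 935.7530 / 414.7821 = 2.2560, matching the given fit.)

Step 3: Change in slope
Δβ₁ = 3.3602 − 2.2560 = +1.1042
Relative change = +1.1042 / 2.2560 × 100% = +48.9%
→ the slope increases when the point is added.

A high-leverage point only changes the slope if it is off the original line; here y = 57.65 is above the original trend, so the slope increases.
In practice: investigate whether it comes from the same population as the rest of the sample.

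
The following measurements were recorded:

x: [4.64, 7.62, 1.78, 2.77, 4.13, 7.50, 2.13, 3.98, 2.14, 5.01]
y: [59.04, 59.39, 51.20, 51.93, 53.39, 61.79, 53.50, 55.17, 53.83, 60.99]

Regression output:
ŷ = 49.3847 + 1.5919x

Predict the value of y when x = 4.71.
ŷ = 56.8825

To predict y for x = 4.71, substitute into the regression equation:

ŷ = 49.3847 + 1.5919 × 4.71
ŷ = 49.3847 + 7.4978
ŷ = 56.8825

This is a point prediction; actual observations scatter around it by roughly the residual standard deviation.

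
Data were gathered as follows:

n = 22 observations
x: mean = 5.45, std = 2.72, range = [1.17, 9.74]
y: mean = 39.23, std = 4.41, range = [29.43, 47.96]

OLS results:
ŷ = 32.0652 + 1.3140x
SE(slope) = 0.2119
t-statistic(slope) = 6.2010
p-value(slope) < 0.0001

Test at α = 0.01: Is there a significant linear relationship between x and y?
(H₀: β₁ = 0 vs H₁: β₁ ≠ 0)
Reject H₀: p-value < 0.0001 < α = 0.01. The linear relationship is significant at the 1% level.

Hypothesis test for the slope coefficient:

H₀: β₁ = 0 (no linear relationship)
H₁: β₁ ≠ 0 (linear relationship exists)

Test statistic: t = β̂₁ / SE(β̂₁) = 1.3140 / 0.2119 = 6.2010

The p-value (<0.0001) is the probability, under H₀, of a t-statistic at least as extreme as |t| = 6.2010 (two-sided, df = n − 2 = 20).

Decision rule: reject H₀ if p-value < α.
p-value < 0.0001 < α = 0.01 → reject H₀.

At α = 0.01 the data do provide convincing evidence of a nonzero slope.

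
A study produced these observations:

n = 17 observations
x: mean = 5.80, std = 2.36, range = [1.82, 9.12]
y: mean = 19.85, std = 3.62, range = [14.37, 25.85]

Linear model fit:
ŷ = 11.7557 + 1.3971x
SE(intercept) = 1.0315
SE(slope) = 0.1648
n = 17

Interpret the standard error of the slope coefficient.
The slope 1.3971 is pinned down to within about ±0.1648 (one SE) by these data — relative uncertainty 11.8%, i.e. precise.

SE(β̂₁) = s / √Sxx, where s is the residual standard deviation and Sxx = Σ(x − x̄)². It is the yardstick for how far β̂₁ = 1.3971 could plausibly be from the true slope.

Relative precision:
- SE / |β̂₁| = 0.1648 / 1.3971 = 11.8%
- Rule of thumb (under 20%: precise; 20% to under 50%: moderately precise; 50% or more: imprecise) → precise

Link to interval estimation: a confidence interval for β₁ is β̂₁ ± t* × 0.1648, so SE sets the half-width per unit of t*.

What drives SE(β̂₁): larger n (here n = 17) → smaller SE; more residual scatter → larger SE; wider spread of x values → smaller SE.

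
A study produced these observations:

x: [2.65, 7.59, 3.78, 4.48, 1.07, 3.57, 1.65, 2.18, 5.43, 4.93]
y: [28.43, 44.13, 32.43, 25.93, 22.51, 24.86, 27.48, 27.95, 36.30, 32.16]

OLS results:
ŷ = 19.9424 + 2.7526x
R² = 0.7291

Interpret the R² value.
The model explains 72.91% of the variance in y (R² = 0.7291), leaving 27.09% unexplained; the fit is strong.

R² = 1 − SS_res/SS_tot compares the residual scatter to the total scatter of y about its mean.

Here R² = 0.7291:
- Explained: 72.91% of the variation in y
- Unexplained (residual): 100% − 72.91% = 27.09%
- Rule of thumb (below 0.3 weak; 0.3 to below 0.7 moderate; 0.7 and above strong) → strong

Note: R² says nothing about causation, and a high R² does not by itself mean the linear form is appropriate — check the residuals.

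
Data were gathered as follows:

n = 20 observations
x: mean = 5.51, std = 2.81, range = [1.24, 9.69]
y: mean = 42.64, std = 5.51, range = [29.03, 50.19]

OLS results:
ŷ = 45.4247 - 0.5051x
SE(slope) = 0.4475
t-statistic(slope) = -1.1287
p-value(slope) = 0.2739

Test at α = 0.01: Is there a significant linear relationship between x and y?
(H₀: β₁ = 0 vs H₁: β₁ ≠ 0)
p-value = 0.2739 ≥ α = 0.01, so we fail to reject H₀. The relationship is not significant.

Hypothesis test for the slope coefficient:

H₀: β₁ = 0 (no linear relationship)
H₁: β₁ ≠ 0 (linear relationship exists)

Test statistic: t = β̂₁ / SE(β̂₁) = -0.5051 / 0.4475 = -1.1287

p = 0.2739: how often a slope estimate this far from 0 (in SE units) would arise by chance if β₁ were truly 0.

Decision rule: reject H₀ if p-value < α.
p-value = 0.2739 ≥ α = 0.01 → fail to reject H₀.

At α = 0.01 the data do not provide convincing evidence of a nonzero slope.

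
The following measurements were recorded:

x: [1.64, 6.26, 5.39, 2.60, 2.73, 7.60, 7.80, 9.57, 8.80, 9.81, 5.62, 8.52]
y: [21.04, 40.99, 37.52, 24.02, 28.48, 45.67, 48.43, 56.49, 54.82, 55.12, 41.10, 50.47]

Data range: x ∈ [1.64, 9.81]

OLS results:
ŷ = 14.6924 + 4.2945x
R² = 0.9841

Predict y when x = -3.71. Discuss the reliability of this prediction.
The equation gives ŷ = -1.2402; however x = -3.71 is 5.35 units below the observed range, so this extrapolated value should not be trusted.

Prediction calculation:
ŷ = 14.6924 + 4.2945 × (-3.71)
ŷ = -1.2402

Reliability:
- Data range: x ∈ [1.64, 9.81]
- Prediction point: x = -3.71 is 5.35 units below the observed range → this is EXTRAPOLATION, not interpolation

Why that matters here:
- The standard error of prediction grows with (x − x̄)², and x = -3.71 is far from x̄ = 6.36
- Real relationships often flatten, saturate, or turn nonlinear at extremes

A defensible statement: 'if the linear trend continued to x = -3.71, y would be about -1.2402' — the premise is untested.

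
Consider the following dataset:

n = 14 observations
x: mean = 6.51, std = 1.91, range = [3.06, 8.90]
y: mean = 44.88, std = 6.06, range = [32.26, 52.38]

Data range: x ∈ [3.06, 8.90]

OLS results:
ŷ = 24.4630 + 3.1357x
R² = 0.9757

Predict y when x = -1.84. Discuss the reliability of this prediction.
ŷ = 18.6933, but this is extrapolation (below the data range [3.06, 8.90]) and may be unreliable.

Prediction calculation:
ŷ = 24.4630 + 3.1357 × (-1.84)
ŷ = 18.6933

Reliability:
- Data range: x ∈ [3.06, 8.90]
- Prediction point: x = -1.84 is 4.90 units below the observed range → this is EXTRAPOLATION, not interpolation

Why that matters here:
- The linear relationship may not hold outside the observed range
- The standard error of prediction grows with (x − x̄)², and x = -1.84 is far from x̄ = 6.51
- Real relationships often flatten, saturate, or turn nonlinear at extremes

The R² = 0.9757 only validates the fit within [3.06, 8.90]; treat ŷ = 18.6933 with caution.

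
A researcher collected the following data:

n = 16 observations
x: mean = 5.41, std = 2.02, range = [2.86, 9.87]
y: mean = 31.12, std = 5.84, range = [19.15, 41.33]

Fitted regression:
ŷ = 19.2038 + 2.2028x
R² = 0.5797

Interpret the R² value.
The model explains 57.97% of the variance in y (R² = 0.5797), leaving 42.03% unexplained; the fit is moderate.

R² (coefficient of determination) measures the proportion of variance in y explained by the regression model.

Here R² = 0.5797:
- Explained: 57.97% of the variation in y
- Unexplained (residual): 100% − 57.97% = 42.03%
- Rule of thumb (below 0.3 weak; 0.3 to below 0.7 moderate; 0.7 and above strong) → moderate

Note: R² says nothing about causation, and a high R² does not by itself mean the linear form is appropriate — check the residuals.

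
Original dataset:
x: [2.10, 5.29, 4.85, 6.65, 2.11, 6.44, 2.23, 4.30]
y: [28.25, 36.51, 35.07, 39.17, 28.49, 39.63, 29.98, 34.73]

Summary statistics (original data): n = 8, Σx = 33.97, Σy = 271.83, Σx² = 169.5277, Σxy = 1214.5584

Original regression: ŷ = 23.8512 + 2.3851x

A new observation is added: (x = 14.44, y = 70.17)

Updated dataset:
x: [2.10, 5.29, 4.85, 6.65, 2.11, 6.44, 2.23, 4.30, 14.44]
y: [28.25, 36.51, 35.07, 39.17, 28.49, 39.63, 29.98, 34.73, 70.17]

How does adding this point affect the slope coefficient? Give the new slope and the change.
The slope changes from 2.3851 to 3.2999 (change of +0.9148, or +38.4%).

The new point has HIGH LEVERAGE: x = 14.44 is far from the original mean x̄ = 33.97/8 ≈ 4.25 (original range [2.10, 6.65]).

Step 1: Update the sums with the new point (n goes from 8 to 9)
Σx  = 33.97 + 14.44 = 48.41
Σy  = 271.83 + 70.17 = 342.00
Σx² = 169.5277 + 14.44² = 169.5277 + 208.5136 = 378.0413
Σxy = 1214.5584 + 14.44×70.17 = 1214.5584 + 1013.2548 = 2227.8132

Step 2: Recompute the slope with b₁ = (nΣxy − ΣxΣy) / (nΣx² − (Σx)²)
Numerator   = 9×2227.8132 − 48.41×342.00 = 20050.3188 − 16556.2200 = 3494.0988
Denominator = 9×378.0413 − 48.41² = 3402.3717 − 2343.5281 = 1058.8436
b₁(new) = 3494.0988 / 1058.8436 = 3.2999

(Same formula on the original sums: (8×1214.5584 − 33.97×271.83) / (8×169.5277 − 33.97²) = 482.4021 / 202.2607 = 2.3851, matching the given fit.)

Step 3: Change in slope
Δβ₁ = 3.2999 − 2.3851 = +0.9148
Relative change = +0.9148 / 2.3851 × 100% = +38.4%
→ the slope increases when the point is added.

Because the point sits above the extension of the original line at a high-leverage x, it tilts the fit up.
In practice: investigate whether it comes from the same population as the rest of the sample.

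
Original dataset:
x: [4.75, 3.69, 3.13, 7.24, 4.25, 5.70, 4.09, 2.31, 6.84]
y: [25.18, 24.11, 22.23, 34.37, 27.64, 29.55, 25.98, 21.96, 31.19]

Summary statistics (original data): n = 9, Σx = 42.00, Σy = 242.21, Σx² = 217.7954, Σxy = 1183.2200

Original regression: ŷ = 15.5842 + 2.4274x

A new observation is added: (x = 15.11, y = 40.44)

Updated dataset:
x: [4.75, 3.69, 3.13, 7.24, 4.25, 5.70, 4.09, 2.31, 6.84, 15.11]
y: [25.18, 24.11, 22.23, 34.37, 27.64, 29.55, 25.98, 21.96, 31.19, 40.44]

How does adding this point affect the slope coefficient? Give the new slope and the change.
The slope changes from 2.4274 to 1.5010 (change of -0.9264, or -38.2%).

x = 15.11 lies well outside the original x-range [2.31, 7.24] (x̄ ≈ 4.67), so this observation has high leverage and can move the slope substantially.

Step 1: Update the sums with the new point (n goes from 9 to 10)
Σx  = 42.00 + 15.11 = 57.11
Σy  = 242.21 + 40.44 = 282.65
Σx² = 217.7954 + 15.11² = 217.7954 + 228.3121 = 446.1075
Σxy = 1183.2200 + 15.11×40.44 = 1183.2200 + 611.0484 = 1794.2684

Step 2: Recompute the slope with b₁ = (nΣxy − ΣxΣy) / (nΣx² − (Σx)²)
Numerator   = 10×1794.2684 − 57.11×282.65 = 17942.6840 − 16142.1415 = 1800.5425
Denominator = 10×446.1075 − 57.11² = 4461.0750 − 3261.5521 = 1199.5229
b₁(new) = 1800.5425 / 1199.5229 = 1.5010

(Same formula on the original sums: (9×1183.2200 − 42.00×242.21) / (9×217.7954 − 42.00²) = 476.1600 / 196.1586 = 2.4274, matching the given fit.)

Step 3: Change in slope
Δβ₁ = 1.5010 − 2.4274 = -0.9264
Relative change = -0.9264 / 2.4274 × 100% = -38.2%
→ the slope decreases when the point is added.

A high-leverage point only changes the slope if it is off the original line; here y = 40.44 is below the original trend, so the slope decreases.
In practice: examine leverage (hᵢ) and Cook's distance rather than deleting it automatically; investigate whether it comes from the same population as the rest of the sample.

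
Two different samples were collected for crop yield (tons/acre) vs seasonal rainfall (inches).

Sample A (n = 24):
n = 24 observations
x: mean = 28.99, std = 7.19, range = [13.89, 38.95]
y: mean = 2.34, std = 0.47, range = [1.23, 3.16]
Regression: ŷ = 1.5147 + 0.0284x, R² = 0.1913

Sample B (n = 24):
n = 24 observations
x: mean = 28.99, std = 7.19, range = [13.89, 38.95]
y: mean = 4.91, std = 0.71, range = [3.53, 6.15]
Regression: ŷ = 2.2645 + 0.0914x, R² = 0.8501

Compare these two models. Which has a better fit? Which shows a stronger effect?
Model B has the better fit (R² = 0.8501 vs 0.1913). Model B shows the stronger effect (|β₁| = 0.0914 vs 0.0284).

Model Comparison:

Which explains more variance? (R²)
- Model A: R² = 0.1913 → 19.13% of variance in crop yield explained
- Model B: R² = 0.8501 → 85.01% of variance in crop yield explained
- 0.8501 > 0.1913 → Model B has the better fit

Effect size (slope magnitude):
- Model A: β₁ = 0.0284 → predicted crop yield rises 0.0284 tons/acre per additional inch of rainfall
- Model B: β₁ = 0.0914 → predicted crop yield rises 0.0914 tons/acre per additional inch of rainfall
- |0.0284| < |0.0914| → Model B shows the stronger marginal effect

Notes:
- R² measures how tightly points cluster around the line; β₁ measures how steep the line is — they answer different questions.
- The two samples could reflect different populations, time periods, or measurement quality.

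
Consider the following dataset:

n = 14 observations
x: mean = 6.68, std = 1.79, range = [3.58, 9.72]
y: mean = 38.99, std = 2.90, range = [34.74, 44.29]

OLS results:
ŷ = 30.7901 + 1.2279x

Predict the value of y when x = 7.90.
ŷ = 40.4905

x = 7.90 lies inside the observed range [3.58, 9.72], so the fitted equation applies directly:

ŷ = 30.7901 + 1.2279 × 7.90
ŷ = 30.7901 + 9.7004
ŷ = 40.4905

This is a point prediction; actual observations scatter around it by roughly the residual standard deviation.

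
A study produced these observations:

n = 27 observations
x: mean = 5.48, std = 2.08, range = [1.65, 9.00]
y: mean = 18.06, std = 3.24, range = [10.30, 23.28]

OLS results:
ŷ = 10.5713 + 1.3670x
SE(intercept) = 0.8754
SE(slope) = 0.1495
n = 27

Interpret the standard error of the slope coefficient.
SE(β̂₁) = 0.1495 is the estimated standard deviation of the slope estimate across repeated samples; relative to β̂₁ = 1.3670 that is 10.9%, a precise estimate.

SE(β̂₁) = 0.1495 says: if we drew many samples of n = 27 from the same population and refit each time, the fitted slopes would scatter with a standard deviation of roughly 0.1495 around the true β₁.

Relative precision:
- SE / |β̂₁| = 0.1495 / 1.3670 = 10.9%
- Rule of thumb (under 20%: precise; 20% to under 50%: moderately precise; 50% or more: imprecise) → precise

Link to interval estimation: a confidence interval for β₁ is β̂₁ ± t* × 0.1495, so SE sets the half-width per unit of t*.

What drives SE(β̂₁): wider spread of x values → smaller SE; larger n (here n = 27) → smaller SE; more residual scatter → larger SE.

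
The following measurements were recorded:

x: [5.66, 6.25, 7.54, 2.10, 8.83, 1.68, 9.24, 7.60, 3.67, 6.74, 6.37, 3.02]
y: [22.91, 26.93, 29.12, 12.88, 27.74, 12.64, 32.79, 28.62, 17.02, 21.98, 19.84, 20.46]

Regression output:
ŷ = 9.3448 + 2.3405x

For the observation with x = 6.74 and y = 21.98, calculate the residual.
Residual = -3.1398

The residual is the difference between the actual value and the predicted value:

Residual = y - ŷ

Step 1: Calculate predicted value
ŷ = 9.3448 + 2.3405 × 6.74
ŷ = 25.1198

Step 2: Calculate residual
Residual = 21.98 - 25.1198
Residual = -3.1398

Interpretation: the model overestimates the actual value by 3.1398 at this point (negative residual → observation lies below the fitted line).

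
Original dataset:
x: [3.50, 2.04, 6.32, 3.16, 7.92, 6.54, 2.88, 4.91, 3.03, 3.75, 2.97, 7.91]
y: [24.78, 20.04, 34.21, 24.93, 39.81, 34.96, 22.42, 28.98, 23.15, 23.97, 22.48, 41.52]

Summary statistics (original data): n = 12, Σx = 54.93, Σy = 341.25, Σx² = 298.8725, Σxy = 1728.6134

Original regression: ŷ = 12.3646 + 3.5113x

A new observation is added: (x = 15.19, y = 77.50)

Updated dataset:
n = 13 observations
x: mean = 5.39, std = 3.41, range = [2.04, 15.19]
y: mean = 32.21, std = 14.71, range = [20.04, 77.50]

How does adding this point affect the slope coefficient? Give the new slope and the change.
New slope β₁ = 4.2748 versus 3.5113 before: a change of +0.7635 (+21.7%).

The new point has HIGH LEVERAGE: x = 15.19 is far from the original mean x̄ = 54.93/12 ≈ 4.58 (original range [2.04, 7.92]).

Step 1: Update the sums with the new point (n goes from 12 to 13)
Σx  = 54.93 + 15.19 = 70.12
Σy  = 341.25 + 77.50 = 418.75
Σx² = 298.8725 + 15.19² = 298.8725 + 230.7361 = 529.6086
Σxy = 1728.6134 + 15.19×77.50 = 1728.6134 + 1177.2250 = 2905.8384

Step 2: Recompute the slope with b₁ = (nΣxy − ΣxΣy) / (nΣx² − (Σx)²)
Numerator   = 13×2905.8384 − 70.12×418.75 = 37775.8992 − 29362.7500 = 8413.1492
Denominator = 13×529.6086 − 70.12² = 6884.9118 − 4916.8144 = 1968.0974
b₁(new) = 8413.1492 / 1968.0974 = 4.2748

(Same formula on the original sums: (12×1728.6134 − 54.93×341.25) / (12×298.8725 − 54.93²) = 1998.4983 / 569.1651 = 3.5113, matching the given fit.)

Step 3: Change in slope
Δβ₁ = 4.2748 − 3.5113 = +0.7635
Relative change = +0.7635 / 3.5113 × 100% = +21.7%
→ the slope increases when the point is added.

Because the point sits above the extension of the original line at a high-leverage x, it tilts the fit up.
In practice: refit with and without it and report both if conclusions differ; investigate whether it comes from the same population as the rest of the sample.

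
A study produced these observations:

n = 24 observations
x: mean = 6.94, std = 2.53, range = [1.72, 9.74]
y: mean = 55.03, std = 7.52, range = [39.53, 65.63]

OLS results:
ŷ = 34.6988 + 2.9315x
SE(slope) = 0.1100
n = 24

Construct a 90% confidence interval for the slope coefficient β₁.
The 90% CI for β₁ is (2.7426, 3.1204)

Confidence interval for the slope:

The 90% CI for β₁ is: β̂₁ ± t*(α/2, n-2) × SE(β̂₁)

Step 1: Find critical t-value
- Confidence level = 0.9
- Degrees of freedom = n - 2 = 24 - 2 = 22
- t*(α/2, 22) = 1.7171

Step 2: Calculate margin of error
Margin = 1.7171 × 0.1100 = 0.1889

Step 3: Construct interval
CI = 2.9315 ± 0.1889
CI = (2.7426, 3.1204)

Interpretation: intervals built this way capture the true β₁ in 90% of repeated samples; here the plausible range for the per-unit effect of x on y is 2.7426 to 3.1204.
Both endpoints are positive, so the data support a genuinely positive slope at this confidence level.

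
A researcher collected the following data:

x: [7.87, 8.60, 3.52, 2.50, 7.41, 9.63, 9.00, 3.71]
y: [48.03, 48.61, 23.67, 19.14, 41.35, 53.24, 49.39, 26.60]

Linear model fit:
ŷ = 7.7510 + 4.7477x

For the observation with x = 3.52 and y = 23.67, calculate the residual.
Residual = -0.7929

The residual is the difference between the actual value and the predicted value:

Residual = y - ŷ

Step 1: Calculate predicted value
ŷ = 7.7510 + 4.7477 × 3.52
ŷ = 24.4629

Step 2: Calculate residual
Residual = 23.67 - 24.4629
Residual = -0.7929

Interpretation: the model overestimates the actual value by 0.7929 at this point (negative residual → observation lies below the fitted line).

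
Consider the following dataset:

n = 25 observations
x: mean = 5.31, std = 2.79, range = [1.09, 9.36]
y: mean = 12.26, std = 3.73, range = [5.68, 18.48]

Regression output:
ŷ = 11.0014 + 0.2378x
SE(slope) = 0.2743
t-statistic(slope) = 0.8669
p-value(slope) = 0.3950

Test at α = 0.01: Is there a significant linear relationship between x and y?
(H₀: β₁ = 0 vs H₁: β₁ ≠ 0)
p-value = 0.3950 ≥ α = 0.01, so we fail to reject H₀. The relationship is not significant.

Hypothesis test for the slope coefficient:

H₀: β₁ = 0 (no linear relationship)
H₁: β₁ ≠ 0 (linear relationship exists)

Test statistic: t = β̂₁ / SE(β̂₁) = 0.2378 / 0.2743 = 0.8669

p = 0.3950: how often a slope estimate this far from 0 (in SE units) would arise by chance if β₁ were truly 0.

Decision rule: reject H₀ if p-value < α.
p-value = 0.3950 ≥ α = 0.01 → fail to reject H₀.

There is not sufficient evidence at the 1% significance level to conclude that a linear relationship exists between x and y.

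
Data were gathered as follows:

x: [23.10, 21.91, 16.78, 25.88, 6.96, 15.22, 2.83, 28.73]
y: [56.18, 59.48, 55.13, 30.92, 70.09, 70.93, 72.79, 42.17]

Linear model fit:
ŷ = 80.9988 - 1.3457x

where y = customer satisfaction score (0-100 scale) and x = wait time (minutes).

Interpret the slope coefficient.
On average, satisfaction score is about 1.3457 points lower for every extra minute of wait time.

The slope β₁ = -1.3457 gives the rate at which the fitted satisfaction score changes with wait time.

Interpretation:
- Wait time up by 1 minute → predicted satisfaction score decreases by 1.3457 points
- This is a linear approximation: the same per-unit change is assumed across the whole observed x range
- The slope describes association in these data, not necessarily a causal effect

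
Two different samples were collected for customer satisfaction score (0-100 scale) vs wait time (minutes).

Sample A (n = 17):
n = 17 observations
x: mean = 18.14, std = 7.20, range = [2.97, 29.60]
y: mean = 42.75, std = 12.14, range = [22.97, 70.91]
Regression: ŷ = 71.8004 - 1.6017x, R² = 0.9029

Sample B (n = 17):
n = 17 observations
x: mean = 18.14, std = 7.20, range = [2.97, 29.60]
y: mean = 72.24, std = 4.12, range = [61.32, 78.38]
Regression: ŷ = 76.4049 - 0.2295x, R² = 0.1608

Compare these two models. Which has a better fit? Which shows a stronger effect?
Model A has the better fit (R² = 0.9029 vs 0.1608). Model A shows the stronger effect (|β₁| = 1.6017 vs 0.2295).

Model Comparison:

Which explains more variance? (R²)
- Model A: R² = 0.9029 → 90.29% of variance in satisfaction score explained
- Model B: R² = 0.1608 → 16.08% of variance in satisfaction score explained
- 0.9029 > 0.1608 → Model A has the better fit

Effect size (slope magnitude):
- Model A: β₁ = -1.6017 → predicted satisfaction score falls 1.6017 points per additional minute of wait time
- Model B: β₁ = -0.2295 → predicted satisfaction score falls 0.2295 points per additional minute of wait time
- |-1.6017| > |-0.2295| → Model A shows the stronger marginal effect

Notes:
- A better fit (higher R²) doesn't necessarily mean a more important relationship.
- R² measures how tightly points cluster around the line; β₁ measures how steep the line is — they answer different questions.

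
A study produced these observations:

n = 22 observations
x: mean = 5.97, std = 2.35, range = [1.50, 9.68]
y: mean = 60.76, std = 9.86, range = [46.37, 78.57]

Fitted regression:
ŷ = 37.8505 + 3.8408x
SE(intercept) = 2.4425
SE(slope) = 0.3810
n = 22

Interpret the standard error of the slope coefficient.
SE(slope) = 0.3810 measures the uncertainty in the estimated slope. The coefficient is estimated precisely (SE/|β̂₁| = 9.9%).

SE(β̂₁) = s / √Sxx, where s is the residual standard deviation and Sxx = Σ(x − x̄)². It is the yardstick for how far β̂₁ = 3.8408 could plausibly be from the true slope.

Relative precision:
- SE / |β̂₁| = 0.3810 / 3.8408 = 9.9%
- Rule of thumb (under 20%: precise; 20% to under 50%: moderately precise; 50% or more: imprecise) → precise

Link to interval estimation: a confidence interval for β₁ is β̂₁ ± t* × 0.3810, so SE sets the half-width per unit of t*.

What drives SE(β̂₁): larger n (here n = 22) → smaller SE.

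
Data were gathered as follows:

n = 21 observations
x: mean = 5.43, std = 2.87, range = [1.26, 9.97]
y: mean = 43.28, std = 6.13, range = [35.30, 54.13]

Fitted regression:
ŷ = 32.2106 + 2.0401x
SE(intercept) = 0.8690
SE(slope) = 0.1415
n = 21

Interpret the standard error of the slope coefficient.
SE(slope) = 0.1415 measures the uncertainty in the estimated slope. The coefficient is estimated precisely (SE/|β̂₁| = 6.9%).

SE(β̂₁) = s / √Sxx, where s is the residual standard deviation and Sxx = Σ(x − x̄)². It is the yardstick for how far β̂₁ = 2.0401 could plausibly be from the true slope.

Relative precision:
- SE / |β̂₁| = 0.1415 / 2.0401 = 6.9%
- Rule of thumb (under 20%: precise; 20% to under 50%: moderately precise; 50% or more: imprecise) → precise

Rough 95% range (±2 SE): 2.0401 ± 0.2830 → (1.7571, 2.3231).

What drives SE(β̂₁): more residual scatter → larger SE.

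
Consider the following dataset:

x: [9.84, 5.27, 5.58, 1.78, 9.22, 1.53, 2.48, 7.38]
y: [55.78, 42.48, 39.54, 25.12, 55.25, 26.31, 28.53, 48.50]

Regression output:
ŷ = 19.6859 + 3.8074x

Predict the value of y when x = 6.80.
ŷ = 45.5762

To predict y for x = 6.80, substitute into the regression equation:

ŷ = 19.6859 + 3.8074 × 6.80
ŷ = 19.6859 + 25.8903
ŷ = 45.5762

This is a point prediction; actual observations scatter around it by roughly the residual standard deviation.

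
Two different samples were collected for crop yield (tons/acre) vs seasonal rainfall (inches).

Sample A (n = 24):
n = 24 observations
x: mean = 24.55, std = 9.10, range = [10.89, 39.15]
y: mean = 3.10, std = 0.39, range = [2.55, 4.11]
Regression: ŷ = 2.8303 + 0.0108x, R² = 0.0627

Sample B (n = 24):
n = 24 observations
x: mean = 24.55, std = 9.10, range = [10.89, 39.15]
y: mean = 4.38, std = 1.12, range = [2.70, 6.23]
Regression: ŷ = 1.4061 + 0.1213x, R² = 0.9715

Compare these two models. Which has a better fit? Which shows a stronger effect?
Model B has the better fit (R² = 0.9715 vs 0.0627). Model B shows the stronger effect (|β₁| = 0.1213 vs 0.0108).

Model Comparison:

Fit — compare R²:
- Model A: R² = 0.0627 → 6.27% of variance in crop yield explained
- Model B: R² = 0.9715 → 97.15% of variance in crop yield explained
- 0.9715 > 0.0627 → Model B has the better fit

Which has the larger per-inch effect? (|β₁|)
- Model A: β₁ = 0.0108 → predicted crop yield rises 0.0108 tons/acre per additional inch of rainfall
- Model B: β₁ = 0.1213 → predicted crop yield rises 0.1213 tons/acre per additional inch of rainfall
- |0.0108| < |0.1213| → Model B shows the stronger marginal effect

Notes:
- The two samples could reflect different populations, time periods, or measurement quality.
- R² measures how tightly points cluster around the line; β₁ measures how steep the line is — they answer different questions.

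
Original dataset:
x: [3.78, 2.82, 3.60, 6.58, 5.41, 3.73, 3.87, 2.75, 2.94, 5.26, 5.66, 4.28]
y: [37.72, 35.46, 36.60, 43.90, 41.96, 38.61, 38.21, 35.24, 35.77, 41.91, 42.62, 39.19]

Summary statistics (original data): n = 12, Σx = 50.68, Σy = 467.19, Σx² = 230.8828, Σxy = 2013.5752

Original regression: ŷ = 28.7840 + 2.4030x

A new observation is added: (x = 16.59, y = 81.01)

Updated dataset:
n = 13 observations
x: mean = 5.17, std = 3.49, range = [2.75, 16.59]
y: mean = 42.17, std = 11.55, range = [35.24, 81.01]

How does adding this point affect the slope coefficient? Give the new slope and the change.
Adding the point moves β₁ from 2.4030 to 3.2959, i.e. it increases by 0.8929 (+37.2%).

x = 16.59 lies well outside the original x-range [2.75, 6.58] (x̄ ≈ 4.22), so this observation has high leverage and can move the slope substantially.

Step 1: Update the sums with the new point (n goes from 12 to 13)
Σx  = 50.68 + 16.59 = 67.27
Σy  = 467.19 + 81.01 = 548.20
Σx² = 230.8828 + 16.59² = 230.8828 + 275.2281 = 506.1109
Σxy = 2013.5752 + 16.59×81.01 = 2013.5752 + 1343.9559 = 3357.5311

Step 2: Recompute the slope with b₁ = (nΣxy − ΣxΣy) / (nΣx² − (Σx)²)
Numerator   = 13×3357.5311 − 67.27×548.20 = 43647.9043 − 36877.4140 = 6770.4903
Denominator = 13×506.1109 − 67.27² = 6579.4417 − 4525.2529 = 2054.1888
b₁(new) = 6770.4903 / 2054.1888 = 3.2959

(Same formula on the original sums: (12×2013.5752 − 50.68×467.19) / (12×230.8828 − 50.68²) = 485.7132 / 202.1312 = 2.4030, matching the given fit.)

Step 3: Change in slope
Δβ₁ = 3.2959 − 2.4030 = +0.8929
Relative change = +0.8929 / 2.4030 × 100% = +37.2%
→ the slope increases when the point is added.

A high-leverage point only changes the slope if it is off the original line; here y = 81.01 is above the original trend, so the slope increases.
In practice: examine leverage (hᵢ) and Cook's distance rather than deleting it automatically; refit with and without it and report both if conclusions differ.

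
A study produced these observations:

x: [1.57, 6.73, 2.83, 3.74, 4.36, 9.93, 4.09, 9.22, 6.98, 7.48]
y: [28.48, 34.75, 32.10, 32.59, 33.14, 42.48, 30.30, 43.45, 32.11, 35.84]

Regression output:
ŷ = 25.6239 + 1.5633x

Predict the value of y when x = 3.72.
ŷ = 31.4394

To predict y for x = 3.72, substitute into the regression equation:

ŷ = 25.6239 + 1.5633 × 3.72
ŷ = 25.6239 + 5.8155
ŷ = 31.4394

This is the fitted mean response at that x — an individual observation would come with a wider prediction interval.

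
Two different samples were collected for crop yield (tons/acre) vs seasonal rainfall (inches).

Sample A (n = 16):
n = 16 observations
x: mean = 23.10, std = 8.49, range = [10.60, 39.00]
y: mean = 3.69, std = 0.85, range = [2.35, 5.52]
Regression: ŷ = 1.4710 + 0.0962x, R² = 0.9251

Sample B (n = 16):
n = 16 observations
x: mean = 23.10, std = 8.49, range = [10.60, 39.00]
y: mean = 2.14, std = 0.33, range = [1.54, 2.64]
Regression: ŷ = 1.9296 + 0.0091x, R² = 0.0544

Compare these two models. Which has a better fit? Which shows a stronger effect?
Model A has the better fit (R² = 0.9251 vs 0.0544). Model A shows the stronger effect (|β₁| = 0.0962 vs 0.0091).

Model Comparison:

Goodness of fit (R²):
- Model A: R² = 0.9251 → 92.51% of variance in crop yield explained
- Model B: R² = 0.0544 → 5.44% of variance in crop yield explained
- 0.9251 > 0.0544 → Model A has the better fit

Effect size (slope magnitude):
- Model A: β₁ = 0.0962 → predicted crop yield rises 0.0962 tons/acre per additional inch of rainfall
- Model B: β₁ = 0.0091 → predicted crop yield rises 0.0091 tons/acre per additional inch of rainfall
- |0.0962| > |0.0091| → Model A shows the stronger marginal effect

Notes:
- R² measures how tightly points cluster around the line; β₁ measures how steep the line is — they answer different questions.
- A steeper slope doesn't make a better model if the scatter around the line is large.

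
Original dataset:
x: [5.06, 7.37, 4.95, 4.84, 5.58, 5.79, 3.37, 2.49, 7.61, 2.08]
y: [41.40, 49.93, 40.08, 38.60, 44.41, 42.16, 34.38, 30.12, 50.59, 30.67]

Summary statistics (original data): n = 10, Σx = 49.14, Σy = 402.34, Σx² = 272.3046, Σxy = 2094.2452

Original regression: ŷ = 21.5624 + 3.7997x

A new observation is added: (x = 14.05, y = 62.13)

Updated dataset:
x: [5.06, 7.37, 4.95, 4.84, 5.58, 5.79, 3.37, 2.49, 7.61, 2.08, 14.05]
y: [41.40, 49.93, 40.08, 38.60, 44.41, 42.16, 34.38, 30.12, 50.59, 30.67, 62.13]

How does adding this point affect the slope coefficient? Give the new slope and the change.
New slope β₁ = 2.8020 versus 3.7997 before: a change of -0.9977 (-26.3%).

x = 14.05 lies well outside the original x-range [2.08, 7.61] (x̄ ≈ 4.91), so this observation has high leverage and can move the slope substantially.

Step 1: Update the sums with the new point (n goes from 10 to 11)
Σx  = 49.14 + 14.05 = 63.19
Σy  = 402.34 + 62.13 = 464.47
Σx² = 272.3046 + 14.05² = 272.3046 + 197.4025 = 469.7071
Σxy = 2094.2452 + 14.05×62.13 = 2094.2452 + 872.9265 = 2967.1717

Step 2: Recompute the slope with b₁ = (nΣxy − ΣxΣy) / (nΣx² − (Σx)²)
Numerator   = 11×2967.1717 − 63.19×464.47 = 32638.8887 − 29349.8593 = 3289.0294
Denominator = 11×469.7071 − 63.19² = 5166.7781 − 3992.9761 = 1173.8020
b₁(new) = 3289.0294 / 1173.8020 = 2.8020

(Same formula on the original sums: (10×2094.2452 − 49.14×402.34) / (10×272.3046 − 49.14²) = 1171.4644 / 308.3064 = 3.7997, matching the given fit.)

Step 3: Change in slope
Δβ₁ = 2.8020 − 3.7997 = -0.9977
Relative change = -0.9977 / 3.7997 × 100% = -26.3%
→ the slope decreases when the point is added.

A high-leverage point only changes the slope if it is off the original line; here y = 62.13 is below the original trend, so the slope decreases.
In practice: investigate whether it comes from the same population as the rest of the sample; check such a point for data-entry or measurement error.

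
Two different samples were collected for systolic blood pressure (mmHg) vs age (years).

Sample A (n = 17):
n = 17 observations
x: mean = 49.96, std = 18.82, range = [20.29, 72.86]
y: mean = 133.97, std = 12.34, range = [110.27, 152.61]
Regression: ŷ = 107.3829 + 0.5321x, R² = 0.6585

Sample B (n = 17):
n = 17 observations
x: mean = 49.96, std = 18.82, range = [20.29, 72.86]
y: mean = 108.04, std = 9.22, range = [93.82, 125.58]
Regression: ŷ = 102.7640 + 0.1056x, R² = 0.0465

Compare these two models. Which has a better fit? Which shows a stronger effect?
Model A has the better fit (R² = 0.6585 vs 0.0465). Model A shows the stronger effect (|β₁| = 0.5321 vs 0.1056).

Model Comparison:

Which explains more variance? (R²)
- Model A: R² = 0.6585 → 65.85% of variance in blood pressure explained
- Model B: R² = 0.0465 → 4.65% of variance in blood pressure explained
- 0.6585 > 0.0465 → Model A has the better fit

Effect size (slope magnitude):
- Model A: β₁ = 0.5321 → predicted blood pressure rises 0.5321 mmHg per additional year of age
- Model B: β₁ = 0.1056 → predicted blood pressure rises 0.1056 mmHg per additional year of age
- |0.5321| > |0.1056| → Model A shows the stronger marginal effect

Note: R² measures how tightly points cluster around the line; β₁ measures how steep the line is — they answer different questions.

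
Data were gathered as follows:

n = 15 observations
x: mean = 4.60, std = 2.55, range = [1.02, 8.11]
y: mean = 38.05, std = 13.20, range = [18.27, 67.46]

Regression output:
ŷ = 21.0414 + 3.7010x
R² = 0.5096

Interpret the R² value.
About 50.96% of the variability in y is accounted for by the regression on x (R² = 0.5096) — a moderate linear fit.

R² (coefficient of determination) measures the proportion of variance in y explained by the regression model.

Here R² = 0.5096:
- Explained: 50.96% of the variation in y
- Unexplained (residual): 100% − 50.96% = 49.04%
- Rule of thumb (below 0.3 weak; 0.3 to below 0.7 moderate; 0.7 and above strong) → moderate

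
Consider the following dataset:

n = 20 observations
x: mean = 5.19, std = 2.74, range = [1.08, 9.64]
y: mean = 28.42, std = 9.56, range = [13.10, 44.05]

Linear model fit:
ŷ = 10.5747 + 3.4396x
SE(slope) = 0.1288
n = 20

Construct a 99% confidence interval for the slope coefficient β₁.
The 99% CI for β₁ is (3.0689, 3.8103)

Confidence interval for the slope:

The 99% CI for β₁ is: β̂₁ ± t*(α/2, n-2) × SE(β̂₁)

Step 1: Find critical t-value
- Confidence level = 0.99
- Degrees of freedom = n - 2 = 20 - 2 = 18
- t*(α/2, 18) = 2.8784

Step 2: Calculate margin of error
Margin = 2.8784 × 0.1288 = 0.3707

Step 3: Construct interval
CI = 3.4396 ± 0.3707
CI = (3.0689, 3.8103)

Interpretation: each one-unit increase in x is associated with a change in mean y of between 3.0689 and 3.8103, with 99% confidence.
Since 0 is outside the interval, a two-sided test at α = 0.01 would reject H₀: β₁ = 0.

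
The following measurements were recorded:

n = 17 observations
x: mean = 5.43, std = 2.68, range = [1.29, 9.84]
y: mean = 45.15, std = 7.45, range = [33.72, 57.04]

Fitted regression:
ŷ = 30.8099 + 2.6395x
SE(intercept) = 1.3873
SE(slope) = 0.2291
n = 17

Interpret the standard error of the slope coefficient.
The slope 2.6395 is pinned down to within about ±0.2291 (one SE) by these data — relative uncertainty 8.7%, i.e. precise.

SE(β̂₁) = s / √Sxx, where s is the residual standard deviation and Sxx = Σ(x − x̄)². It is the yardstick for how far β̂₁ = 2.6395 could plausibly be from the true slope.

Relative precision:
- SE / |β̂₁| = 0.2291 / 2.6395 = 8.7%
- Rule of thumb (under 20%: precise; 20% to under 50%: moderately precise; 50% or more: imprecise) → precise

Link to interval estimation: a confidence interval for β₁ is β̂₁ ± t* × 0.2291, so SE sets the half-width per unit of t*.

What drives SE(β̂₁): larger n (here n = 17) → smaller SE; wider spread of x values → smaller SE; more residual scatter → larger SE.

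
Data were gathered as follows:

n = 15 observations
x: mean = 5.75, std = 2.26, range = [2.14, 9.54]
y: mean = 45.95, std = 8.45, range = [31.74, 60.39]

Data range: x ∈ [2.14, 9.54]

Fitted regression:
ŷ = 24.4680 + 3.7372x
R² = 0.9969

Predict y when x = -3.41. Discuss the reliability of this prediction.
The equation gives ŷ = 11.7241; however x = -3.41 is 5.55 units below the observed range, so this extrapolated value should not be trusted.

Prediction calculation:
ŷ = 24.4680 + 3.7372 × (-3.41)
ŷ = 11.7241

Reliability:
- Data range: x ∈ [2.14, 9.54]
- Prediction point: x = -3.41 is 5.55 units below the observed range → this is EXTRAPOLATION, not interpolation

Why that matters here:
- Real relationships often flatten, saturate, or turn nonlinear at extremes
- The linear relationship may not hold outside the observed range
- There are no observations near this x to validate the fitted line there

The R² = 0.9969 only validates the fit within [2.14, 9.54]; treat ŷ = 11.7241 with caution.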